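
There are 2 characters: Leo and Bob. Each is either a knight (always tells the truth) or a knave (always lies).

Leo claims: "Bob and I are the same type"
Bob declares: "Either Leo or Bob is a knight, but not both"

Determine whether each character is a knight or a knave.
Leo is a knave.
Bob is a knight.

Verification:
- Leo (knave) says "Bob and I are the same type" - this is FALSE (a lie) because Leo is a knave and Bob is a knight.
- Bob (knight) says "Either Leo or Bob is a knight, but not both" - this is TRUE because Leo is a knave and Bob is a knight.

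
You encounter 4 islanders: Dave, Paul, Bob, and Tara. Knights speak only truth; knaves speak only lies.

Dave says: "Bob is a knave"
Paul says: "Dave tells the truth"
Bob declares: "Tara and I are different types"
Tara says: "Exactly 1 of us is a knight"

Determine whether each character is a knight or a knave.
Dave is a knight.
Paul is a knight.
Bob is a knave.
Tara is a knave.

Verification:
- Dave (knight) says "Bob is a knave" - this is TRUE because Bob is a knave.
- Paul (knight) says "Dave tells the truth" - this is TRUE because Dave is a knight.
- Bob (knave) says "Tara and I are different types" - this is FALSE (a lie) because Bob is a knave and Tara is a knave.
- Tara (knave) says "Exactly 1 of us is a knight" - this is FALSE (a lie) because there are 2 knights.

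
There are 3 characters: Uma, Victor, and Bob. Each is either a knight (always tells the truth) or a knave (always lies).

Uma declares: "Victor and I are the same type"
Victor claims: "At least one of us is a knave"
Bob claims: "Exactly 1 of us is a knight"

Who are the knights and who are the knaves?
Uma is a knight.
Victor is a knight.
Bob is a knave.

Verification:
- Uma (knight) says "Victor and I are the same type" - this is TRUE because Uma is a knight and Victor is a knight.
- Victor (knight) says "At least one of us is a knave" - this is TRUE because Bob is a knave.
- Bob (knave) says "Exactly 1 of us is a knight" - this is FALSE (a lie) because there are 2 knights.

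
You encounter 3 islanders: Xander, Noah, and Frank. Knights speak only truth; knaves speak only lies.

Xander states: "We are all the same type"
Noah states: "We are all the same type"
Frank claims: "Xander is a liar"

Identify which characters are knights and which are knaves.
Xander is a knave.
Noah is a knave.
Frank is a knight.

Verification:
- Xander (knave) says "We are all the same type" - this is FALSE (a lie) because Frank is a knight and Xander and Noah are knaves.
- Noah (knave) says "We are all the same type" - this is FALSE (a lie) because Frank is a knight and Xander and Noah are knaves.
- Frank (knight) says "Xander is a liar" - this is TRUE because Xander is a knave.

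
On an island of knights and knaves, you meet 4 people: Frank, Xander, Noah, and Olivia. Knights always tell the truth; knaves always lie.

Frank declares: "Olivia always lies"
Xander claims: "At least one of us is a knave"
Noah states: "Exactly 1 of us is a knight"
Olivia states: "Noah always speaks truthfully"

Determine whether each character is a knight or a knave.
Frank is a knight.
Xander is a knight.
Noah is a knave.
Olivia is a knave.

Verification:
- Frank (knight) says "Olivia always lies" - this is TRUE because Olivia is a knave.
- Xander (knight) says "At least one of us is a knave" - this is TRUE because Noah and Olivia are knaves.
- Noah (knave) says "Exactly 1 of us is a knight" - this is FALSE (a lie) because there are 2 knights.
- Olivia (knave) says "Noah always speaks truthfully" - this is FALSE (a lie) because Noah is a knave.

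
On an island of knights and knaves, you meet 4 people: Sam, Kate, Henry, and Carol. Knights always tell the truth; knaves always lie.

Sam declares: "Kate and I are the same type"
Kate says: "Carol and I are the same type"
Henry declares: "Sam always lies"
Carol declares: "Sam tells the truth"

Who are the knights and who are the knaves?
Sam is a knight.
Kate is a knight.
Henry is a knave.
Carol is a knight.

Verification:
- Sam (knight) says "Kate and I are the same type" - this is TRUE because Sam is a knight and Kate is a knight.
- Kate (knight) says "Carol and I are the same type" - this is TRUE because Kate is a knight and Carol is a knight.
- Henry (knave) says "Sam always lies" - this is FALSE (a lie) because Sam is a knight.
- Carol (knight) says "Sam tells the truth" - this is TRUE because Sam is a knight.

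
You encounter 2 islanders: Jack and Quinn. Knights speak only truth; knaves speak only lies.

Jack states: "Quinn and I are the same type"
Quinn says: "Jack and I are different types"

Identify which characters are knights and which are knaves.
Jack is a knave.
Quinn is a knight.

Verification:
- Jack (knave) says "Quinn and I are the same type" - this is FALSE (a lie) because Jack is a knave and Quinn is a knight.
- Quinn (knight) says "Jack and I are different types" - this is TRUE because Quinn is a knight and Jack is a knave.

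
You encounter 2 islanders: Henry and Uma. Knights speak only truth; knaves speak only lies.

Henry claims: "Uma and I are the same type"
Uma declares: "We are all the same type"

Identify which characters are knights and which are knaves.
Henry is a knight.
Uma is a knight.

Verification:
- Henry (knight) says "Uma and I are the same type" - this is TRUE because Henry is a knight and Uma is a knight.
- Uma (knight) says "We are all the same type" - this is TRUE because Henry and Uma are knights.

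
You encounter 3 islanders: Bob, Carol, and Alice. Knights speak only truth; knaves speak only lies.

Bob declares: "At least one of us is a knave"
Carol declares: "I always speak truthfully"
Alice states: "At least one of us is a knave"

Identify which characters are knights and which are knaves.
Bob is a knight.
Carol is a knave.
Alice is a knight.

Verification:
- Bob (knight) says "At least one of us is a knave" - this is TRUE because Carol is a knave.
- Carol (knave) says "I always speak truthfully" - this is FALSE (a lie) because Carol is a knave.
- Alice (knight) says "At least one of us is a knave" - this is TRUE because Carol is a knave.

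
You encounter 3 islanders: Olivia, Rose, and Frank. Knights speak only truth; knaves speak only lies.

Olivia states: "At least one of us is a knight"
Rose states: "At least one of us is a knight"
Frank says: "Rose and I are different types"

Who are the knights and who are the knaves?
Olivia is a knave.
Rose is a knave.
Frank is a knave.

Verification:
- Olivia (knave) says "At least one of us is a knight" - this is FALSE (a lie) because no one is a knight.
- Rose (knave) says "At least one of us is a knight" - this is FALSE (a lie) because no one is a knight.
- Frank (knave) says "Rose and I are different types" - this is FALSE (a lie) because Frank is a knave and Rose is a knave.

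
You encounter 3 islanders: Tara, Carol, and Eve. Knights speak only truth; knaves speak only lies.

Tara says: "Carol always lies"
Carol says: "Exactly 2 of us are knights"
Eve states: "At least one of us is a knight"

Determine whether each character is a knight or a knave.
Tara is a knave.
Carol is a knight.
Eve is a knight.

Verification:
- Tara (knave) says "Carol always lies" - this is FALSE (a lie) because Carol is a knight.
- Carol (knight) says "Exactly 2 of us are knights" - this is TRUE because there are 2 knights.
- Eve (knight) says "At least one of us is a knight" - this is TRUE because Carol and Eve are knights.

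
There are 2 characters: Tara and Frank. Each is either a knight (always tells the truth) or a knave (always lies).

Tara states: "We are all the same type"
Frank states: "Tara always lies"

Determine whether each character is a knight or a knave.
Tara is a knave.
Frank is a knight.

Verification:
- Tara (knave) says "We are all the same type" - this is FALSE (a lie) because Frank is a knight and Tara is a knave.
- Frank (knight) says "Tara always lies" - this is TRUE because Tara is a knave.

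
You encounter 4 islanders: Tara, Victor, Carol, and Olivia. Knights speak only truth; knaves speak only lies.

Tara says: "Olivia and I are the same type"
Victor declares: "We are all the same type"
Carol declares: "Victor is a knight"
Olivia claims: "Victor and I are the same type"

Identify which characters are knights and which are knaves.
Tara is a knight.
Victor is a knight.
Carol is a knight.
Olivia is a knight.

Verification:
- Tara (knight) says "Olivia and I are the same type" - this is TRUE because Tara is a knight and Olivia is a knight.
- Victor (knight) says "We are all the same type" - this is TRUE because Tara, Victor, Carol, and Olivia are knights.
- Carol (knight) says "Victor is a knight" - this is TRUE because Victor is a knight.
- Olivia (knight) says "Victor and I are the same type" - this is TRUE because Olivia is a knight and Victor is a knight.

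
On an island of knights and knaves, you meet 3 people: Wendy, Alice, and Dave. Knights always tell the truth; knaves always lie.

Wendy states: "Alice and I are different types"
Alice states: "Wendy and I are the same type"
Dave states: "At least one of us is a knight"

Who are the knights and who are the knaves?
Wendy is a knight.
Alice is a knave.
Dave is a knight.

Verification:
- Wendy (knight) says "Alice and I are different types" - this is TRUE because Wendy is a knight and Alice is a knave.
- Alice (knave) says "Wendy and I are the same type" - this is FALSE (a lie) because Alice is a knave and Wendy is a knight.
- Dave (knight) says "At least one of us is a knight" - this is TRUE because Wendy and Dave are knights.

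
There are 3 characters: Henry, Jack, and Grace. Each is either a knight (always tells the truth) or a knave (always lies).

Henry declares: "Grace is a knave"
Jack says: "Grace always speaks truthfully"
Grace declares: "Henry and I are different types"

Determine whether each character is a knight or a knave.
Henry is a knave.
Jack is a knight.
Grace is a knight.

Verification:
- Henry (knave) says "Grace is a knave" - this is FALSE (a lie) because Grace is a knight.
- Jack (knight) says "Grace always speaks truthfully" - this is TRUE because Grace is a knight.
- Grace (knight) says "Henry and I are different types" - this is TRUE because Grace is a knight and Henry is a knave.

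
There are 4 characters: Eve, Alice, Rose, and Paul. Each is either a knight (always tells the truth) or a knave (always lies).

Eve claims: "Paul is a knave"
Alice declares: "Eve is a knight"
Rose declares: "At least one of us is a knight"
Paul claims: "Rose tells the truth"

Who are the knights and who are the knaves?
Eve is a knave.
Alice is a knave.
Rose is a knight.
Paul is a knight.

Verification:
- Eve (knave) says "Paul is a knave" - this is FALSE (a lie) because Paul is a knight.
- Alice (knave) says "Eve is a knight" - this is FALSE (a lie) because Eve is a knave.
- Rose (knight) says "At least one of us is a knight" - this is TRUE because Rose and Paul are knights.
- Paul (knight) says "Rose tells the truth" - this is TRUE because Rose is a knight.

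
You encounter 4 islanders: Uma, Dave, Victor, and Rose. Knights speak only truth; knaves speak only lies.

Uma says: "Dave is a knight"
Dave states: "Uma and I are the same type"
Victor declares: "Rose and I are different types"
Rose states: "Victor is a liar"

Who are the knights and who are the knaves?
Uma is a knight.
Dave is a knight.
Victor is a knight.
Rose is a knave.

Verification:
- Uma (knight) says "Dave is a knight" - this is TRUE because Dave is a knight.
- Dave (knight) says "Uma and I are the same type" - this is TRUE because Dave is a knight and Uma is a knight.
- Victor (knight) says "Rose and I are different types" - this is TRUE because Victor is a knight and Rose is a knave.
- Rose (knave) says "Victor is a liar" - this is FALSE (a lie) because Victor is a knight.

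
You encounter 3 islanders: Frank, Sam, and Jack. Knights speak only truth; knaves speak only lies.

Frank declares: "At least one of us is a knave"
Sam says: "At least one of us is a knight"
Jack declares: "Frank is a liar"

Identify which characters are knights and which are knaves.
Frank is a knight.
Sam is a knight.
Jack is a knave.

Verification:
- Frank (knight) says "At least one of us is a knave" - this is TRUE because Jack is a knave.
- Sam (knight) says "At least one of us is a knight" - this is TRUE because Frank and Sam are knights.
- Jack (knave) says "Frank is a liar" - this is FALSE (a lie) because Frank is a knight.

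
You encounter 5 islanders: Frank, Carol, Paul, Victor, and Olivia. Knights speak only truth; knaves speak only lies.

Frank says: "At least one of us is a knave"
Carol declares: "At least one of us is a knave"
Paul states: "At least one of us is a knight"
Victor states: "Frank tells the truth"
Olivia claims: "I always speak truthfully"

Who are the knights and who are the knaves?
Frank is a knight.
Carol is a knight.
Paul is a knight.
Victor is a knight.
Olivia is a knave.

Verification:
- Frank (knight) says "At least one of us is a knave" - this is TRUE because Olivia is a knave.
- Carol (knight) says "At least one of us is a knave" - this is TRUE because Olivia is a knave.
- Paul (knight) says "At least one of us is a knight" - this is TRUE because Frank, Carol, Paul, and Victor are knights.
- Victor (knight) says "Frank tells the truth" - this is TRUE because Frank is a knight.
- Olivia (knave) says "I always speak truthfully" - this is FALSE (a lie) because Olivia is a knave.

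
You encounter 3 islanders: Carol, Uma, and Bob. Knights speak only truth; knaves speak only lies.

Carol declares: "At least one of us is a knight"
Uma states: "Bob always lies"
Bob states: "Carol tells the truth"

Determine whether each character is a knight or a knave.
Carol is a knight.
Uma is a knave.
Bob is a knight.

Verification:
- Carol (knight) says "At least one of us is a knight" - this is TRUE because Carol and Bob are knights.
- Uma (knave) says "Bob always lies" - this is FALSE (a lie) because Bob is a knight.
- Bob (knight) says "Carol tells the truth" - this is TRUE because Carol is a knight.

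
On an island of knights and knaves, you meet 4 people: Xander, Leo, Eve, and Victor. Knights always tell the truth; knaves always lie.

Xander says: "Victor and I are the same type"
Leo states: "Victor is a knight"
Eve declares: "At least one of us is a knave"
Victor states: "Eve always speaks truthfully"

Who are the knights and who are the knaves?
Xander is a knave.
Leo is a knight.
Eve is a knight.
Victor is a knight.

Verification:
- Xander (knave) says "Victor and I are the same type" - this is FALSE (a lie) because Xander is a knave and Victor is a knight.
- Leo (knight) says "Victor is a knight" - this is TRUE because Victor is a knight.
- Eve (knight) says "At least one of us is a knave" - this is TRUE because Xander is a knave.
- Victor (knight) says "Eve always speaks truthfully" - this is TRUE because Eve is a knight.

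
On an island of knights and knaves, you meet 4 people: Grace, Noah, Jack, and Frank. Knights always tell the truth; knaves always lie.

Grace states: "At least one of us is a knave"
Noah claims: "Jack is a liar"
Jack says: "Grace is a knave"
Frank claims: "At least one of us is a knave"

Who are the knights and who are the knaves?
Grace is a knight.
Noah is a knight.
Jack is a knave.
Frank is a knight.

Verification:
- Grace (knight) says "At least one of us is a knave" - this is TRUE because Jack is a knave.
- Noah (knight) says "Jack is a liar" - this is TRUE because Jack is a knave.
- Jack (knave) says "Grace is a knave" - this is FALSE (a lie) because Grace is a knight.
- Frank (knight) says "At least one of us is a knave" - this is TRUE because Jack is a knave.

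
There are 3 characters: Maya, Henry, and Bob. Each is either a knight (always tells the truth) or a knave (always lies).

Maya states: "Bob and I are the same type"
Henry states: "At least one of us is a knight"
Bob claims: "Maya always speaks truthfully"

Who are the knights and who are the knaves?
Maya is a knight.
Henry is a knight.
Bob is a knight.

Verification:
- Maya (knight) says "Bob and I are the same type" - this is TRUE because Maya is a knight and Bob is a knight.
- Henry (knight) says "At least one of us is a knight" - this is TRUE because Maya, Henry, and Bob are knights.
- Bob (knight) says "Maya always speaks truthfully" - this is TRUE because Maya is a knight.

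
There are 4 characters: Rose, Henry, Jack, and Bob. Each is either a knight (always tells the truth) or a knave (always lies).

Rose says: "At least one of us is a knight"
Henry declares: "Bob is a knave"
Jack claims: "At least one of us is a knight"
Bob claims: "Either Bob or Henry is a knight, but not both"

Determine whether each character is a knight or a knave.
Rose is a knight.
Henry is a knave.
Jack is a knight.
Bob is a knight.

Verification:
- Rose (knight) says "At least one of us is a knight" - this is TRUE because Rose, Jack, and Bob are knights.
- Henry (knave) says "Bob is a knave" - this is FALSE (a lie) because Bob is a knight.
- Jack (knight) says "At least one of us is a knight" - this is TRUE because Rose, Jack, and Bob are knights.
- Bob (knight) says "Either Bob or Henry is a knight, but not both" - this is TRUE because Bob is a knight and Henry is a knave.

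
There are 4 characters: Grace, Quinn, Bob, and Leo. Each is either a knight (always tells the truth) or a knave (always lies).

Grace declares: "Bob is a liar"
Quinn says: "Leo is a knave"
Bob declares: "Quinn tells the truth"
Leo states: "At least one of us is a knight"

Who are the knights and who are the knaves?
Grace is a knight.
Quinn is a knave.
Bob is a knave.
Leo is a knight.

Verification:
- Grace (knight) says "Bob is a liar" - this is TRUE because Bob is a knave.
- Quinn (knave) says "Leo is a knave" - this is FALSE (a lie) because Leo is a knight.
- Bob (knave) says "Quinn tells the truth" - this is FALSE (a lie) because Quinn is a knave.
- Leo (knight) says "At least one of us is a knight" - this is TRUE because Grace and Leo are knights.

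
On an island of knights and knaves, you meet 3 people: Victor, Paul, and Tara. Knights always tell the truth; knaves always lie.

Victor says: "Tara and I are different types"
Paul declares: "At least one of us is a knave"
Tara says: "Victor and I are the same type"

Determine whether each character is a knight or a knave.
Victor is a knight.
Paul is a knight.
Tara is a knave.

Verification:
- Victor (knight) says "Tara and I are different types" - this is TRUE because Victor is a knight and Tara is a knave.
- Paul (knight) says "At least one of us is a knave" - this is TRUE because Tara is a knave.
- Tara (knave) says "Victor and I are the same type" - this is FALSE (a lie) because Tara is a knave and Victor is a knight.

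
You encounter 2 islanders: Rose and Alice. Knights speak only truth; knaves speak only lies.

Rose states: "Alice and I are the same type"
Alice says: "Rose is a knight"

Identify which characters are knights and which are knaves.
Rose is a knight.
Alice is a knight.

Verification:
- Rose (knight) says "Alice and I are the same type" - this is TRUE because Rose is a knight and Alice is a knight.
- Alice (knight) says "Rose is a knight" - this is TRUE because Rose is a knight.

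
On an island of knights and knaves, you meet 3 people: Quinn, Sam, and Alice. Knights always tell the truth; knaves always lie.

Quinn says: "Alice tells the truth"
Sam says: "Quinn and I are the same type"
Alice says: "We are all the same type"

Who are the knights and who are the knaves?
Quinn is a knight.
Sam is a knight.
Alice is a knight.

Verification:
- Quinn (knight) says "Alice tells the truth" - this is TRUE because Alice is a knight.
- Sam (knight) says "Quinn and I are the same type" - this is TRUE because Sam is a knight and Quinn is a knight.
- Alice (knight) says "We are all the same type" - this is TRUE because Quinn, Sam, and Alice are knights.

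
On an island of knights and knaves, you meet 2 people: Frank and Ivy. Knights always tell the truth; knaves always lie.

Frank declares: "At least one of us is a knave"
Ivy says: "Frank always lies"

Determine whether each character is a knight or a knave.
Frank is a knight.
Ivy is a knave.

Verification:
- Frank (knight) says "At least one of us is a knave" - this is TRUE because Ivy is a knave.
- Ivy (knave) says "Frank always lies" - this is FALSE (a lie) because Frank is a knight.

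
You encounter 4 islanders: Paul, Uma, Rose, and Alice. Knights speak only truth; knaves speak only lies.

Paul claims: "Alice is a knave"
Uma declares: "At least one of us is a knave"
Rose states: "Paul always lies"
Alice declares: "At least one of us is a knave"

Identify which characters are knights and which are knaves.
Paul is a knave.
Uma is a knight.
Rose is a knight.
Alice is a knight.

Verification:
- Paul (knave) says "Alice is a knave" - this is FALSE (a lie) because Alice is a knight.
- Uma (knight) says "At least one of us is a knave" - this is TRUE because Paul is a knave.
- Rose (knight) says "Paul always lies" - this is TRUE because Paul is a knave.
- Alice (knight) says "At least one of us is a knave" - this is TRUE because Paul is a knave.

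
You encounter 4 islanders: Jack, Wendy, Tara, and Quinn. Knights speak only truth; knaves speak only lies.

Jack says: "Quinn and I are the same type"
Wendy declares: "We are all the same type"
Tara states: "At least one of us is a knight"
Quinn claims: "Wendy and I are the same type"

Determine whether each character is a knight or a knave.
Jack is a knight.
Wendy is a knight.
Tara is a knight.
Quinn is a knight.

Verification:
- Jack (knight) says "Quinn and I are the same type" - this is TRUE because Jack is a knight and Quinn is a knight.
- Wendy (knight) says "We are all the same type" - this is TRUE because Jack, Wendy, Tara, and Quinn are knights.
- Tara (knight) says "At least one of us is a knight" - this is TRUE because Jack, Wendy, Tara, and Quinn are knights.
- Quinn (knight) says "Wendy and I are the same type" - this is TRUE because Quinn is a knight and Wendy is a knight.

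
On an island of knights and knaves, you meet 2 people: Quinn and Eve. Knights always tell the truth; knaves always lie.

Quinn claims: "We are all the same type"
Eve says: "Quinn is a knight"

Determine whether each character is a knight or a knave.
Quinn is a knight.
Eve is a knight.

Verification:
- Quinn (knight) says "We are all the same type" - this is TRUE because Quinn and Eve are knights.
- Eve (knight) says "Quinn is a knight" - this is TRUE because Quinn is a knight.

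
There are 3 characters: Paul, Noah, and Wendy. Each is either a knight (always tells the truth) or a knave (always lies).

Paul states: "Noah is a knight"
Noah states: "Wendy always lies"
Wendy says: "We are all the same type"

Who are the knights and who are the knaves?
Paul is a knight.
Noah is a knight.
Wendy is a knave.

Verification:
- Paul (knight) says "Noah is a knight" - this is TRUE because Noah is a knight.
- Noah (knight) says "Wendy always lies" - this is TRUE because Wendy is a knave.
- Wendy (knave) says "We are all the same type" - this is FALSE (a lie) because Paul and Noah are knights and Wendy is a knave.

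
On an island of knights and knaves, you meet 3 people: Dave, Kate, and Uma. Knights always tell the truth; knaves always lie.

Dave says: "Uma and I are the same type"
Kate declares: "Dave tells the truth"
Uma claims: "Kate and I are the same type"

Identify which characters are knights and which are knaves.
Dave is a knight.
Kate is a knight.
Uma is a knight.

Verification:
- Dave (knight) says "Uma and I are the same type" - this is TRUE because Dave is a knight and Uma is a knight.
- Kate (knight) says "Dave tells the truth" - this is TRUE because Dave is a knight.
- Uma (knight) says "Kate and I are the same type" - this is TRUE because Uma is a knight and Kate is a knight.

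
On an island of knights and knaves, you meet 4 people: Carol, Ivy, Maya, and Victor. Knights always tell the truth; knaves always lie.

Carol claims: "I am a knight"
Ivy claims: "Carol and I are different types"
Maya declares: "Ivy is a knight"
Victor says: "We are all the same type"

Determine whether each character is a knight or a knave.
Carol is a knave.
Ivy is a knight.
Maya is a knight.
Victor is a knave.

Verification:
- Carol (knave) says "I am a knight" - this is FALSE (a lie) because Carol is a knave.
- Ivy (knight) says "Carol and I are different types" - this is TRUE because Ivy is a knight and Carol is a knave.
- Maya (knight) says "Ivy is a knight" - this is TRUE because Ivy is a knight.
- Victor (knave) says "We are all the same type" - this is FALSE (a lie) because Ivy and Maya are knights and Carol and Victor are knaves.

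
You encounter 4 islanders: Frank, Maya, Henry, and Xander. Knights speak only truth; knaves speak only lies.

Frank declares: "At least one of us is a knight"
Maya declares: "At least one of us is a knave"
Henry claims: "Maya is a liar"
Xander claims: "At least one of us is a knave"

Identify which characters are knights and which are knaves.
Frank is a knight.
Maya is a knight.
Henry is a knave.
Xander is a knight.

Verification:
- Frank (knight) says "At least one of us is a knight" - this is TRUE because Frank, Maya, and Xander are knights.
- Maya (knight) says "At least one of us is a knave" - this is TRUE because Henry is a knave.
- Henry (knave) says "Maya is a liar" - this is FALSE (a lie) because Maya is a knight.
- Xander (knight) says "At least one of us is a knave" - this is TRUE because Henry is a knave.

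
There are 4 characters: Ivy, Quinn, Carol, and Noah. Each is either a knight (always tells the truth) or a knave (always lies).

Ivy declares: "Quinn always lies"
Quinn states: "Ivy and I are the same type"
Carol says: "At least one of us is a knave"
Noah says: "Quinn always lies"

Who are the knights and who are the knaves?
Ivy is a knight.
Quinn is a knave.
Carol is a knight.
Noah is a knight.

Verification:
- Ivy (knight) says "Quinn always lies" - this is TRUE because Quinn is a knave.
- Quinn (knave) says "Ivy and I are the same type" - this is FALSE (a lie) because Quinn is a knave and Ivy is a knight.
- Carol (knight) says "At least one of us is a knave" - this is TRUE because Quinn is a knave.
- Noah (knight) says "Quinn always lies" - this is TRUE because Quinn is a knave.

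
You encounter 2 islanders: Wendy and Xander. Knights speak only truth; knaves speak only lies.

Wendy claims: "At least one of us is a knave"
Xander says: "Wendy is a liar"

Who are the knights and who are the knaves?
Wendy is a knight.
Xander is a knave.

Verification:
- Wendy (knight) says "At least one of us is a knave" - this is TRUE because Xander is a knave.
- Xander (knave) says "Wendy is a liar" - this is FALSE (a lie) because Wendy is a knight.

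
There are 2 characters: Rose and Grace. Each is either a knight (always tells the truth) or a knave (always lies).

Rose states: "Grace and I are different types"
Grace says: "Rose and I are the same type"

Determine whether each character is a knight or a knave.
Rose is a knight.
Grace is a knave.

Verification:
- Rose (knight) says "Grace and I are different types" - this is TRUE because Rose is a knight and Grace is a knave.
- Grace (knave) says "Rose and I are the same type" - this is FALSE (a lie) because Grace is a knave and Rose is a knight.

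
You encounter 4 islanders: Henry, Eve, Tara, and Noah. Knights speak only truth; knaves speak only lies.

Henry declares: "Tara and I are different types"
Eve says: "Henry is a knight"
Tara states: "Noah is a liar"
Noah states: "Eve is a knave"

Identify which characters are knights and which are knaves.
Henry is a knave.
Eve is a knave.
Tara is a knave.
Noah is a knight.

Verification:
- Henry (knave) says "Tara and I are different types" - this is FALSE (a lie) because Henry is a knave and Tara is a knave.
- Eve (knave) says "Henry is a knight" - this is FALSE (a lie) because Henry is a knave.
- Tara (knave) says "Noah is a liar" - this is FALSE (a lie) because Noah is a knight.
- Noah (knight) says "Eve is a knave" - this is TRUE because Eve is a knave.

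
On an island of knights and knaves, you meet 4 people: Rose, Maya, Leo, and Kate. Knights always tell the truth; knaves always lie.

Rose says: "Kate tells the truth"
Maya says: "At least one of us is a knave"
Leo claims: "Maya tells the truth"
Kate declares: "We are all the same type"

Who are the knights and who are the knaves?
Rose is a knave.
Maya is a knight.
Leo is a knight.
Kate is a knave.

Verification:
- Rose (knave) says "Kate tells the truth" - this is FALSE (a lie) because Kate is a knave.
- Maya (knight) says "At least one of us is a knave" - this is TRUE because Rose and Kate are knaves.
- Leo (knight) says "Maya tells the truth" - this is TRUE because Maya is a knight.
- Kate (knave) says "We are all the same type" - this is FALSE (a lie) because Maya and Leo are knights and Rose and Kate are knaves.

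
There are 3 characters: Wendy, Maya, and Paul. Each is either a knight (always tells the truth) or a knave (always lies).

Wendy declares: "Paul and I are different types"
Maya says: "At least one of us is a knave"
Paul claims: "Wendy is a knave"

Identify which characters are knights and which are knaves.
Wendy is a knight.
Maya is a knight.
Paul is a knave.

Verification:
- Wendy (knight) says "Paul and I are different types" - this is TRUE because Wendy is a knight and Paul is a knave.
- Maya (knight) says "At least one of us is a knave" - this is TRUE because Paul is a knave.
- Paul (knave) says "Wendy is a knave" - this is FALSE (a lie) because Wendy is a knight.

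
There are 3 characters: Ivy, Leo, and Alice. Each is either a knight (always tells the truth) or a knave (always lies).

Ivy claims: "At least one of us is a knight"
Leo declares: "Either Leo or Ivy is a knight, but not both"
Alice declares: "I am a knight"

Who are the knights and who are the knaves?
Ivy is a knave.
Leo is a knave.
Alice is a knave.

Verification:
- Ivy (knave) says "At least one of us is a knight" - this is FALSE (a lie) because no one is a knight.
- Leo (knave) says "Either Leo or Ivy is a knight, but not both" - this is FALSE (a lie) because Leo is a knave and Ivy is a knave.
- Alice (knave) says "I am a knight" - this is FALSE (a lie) because Alice is a knave.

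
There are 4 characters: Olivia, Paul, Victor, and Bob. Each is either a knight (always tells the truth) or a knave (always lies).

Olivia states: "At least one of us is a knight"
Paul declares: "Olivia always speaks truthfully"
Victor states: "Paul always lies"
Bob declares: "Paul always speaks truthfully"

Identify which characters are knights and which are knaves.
Olivia is a knight.
Paul is a knight.
Victor is a knave.
Bob is a knight.

Verification:
- Olivia (knight) says "At least one of us is a knight" - this is TRUE because Olivia, Paul, and Bob are knights.
- Paul (knight) says "Olivia always speaks truthfully" - this is TRUE because Olivia is a knight.
- Victor (knave) says "Paul always lies" - this is FALSE (a lie) because Paul is a knight.
- Bob (knight) says "Paul always speaks truthfully" - this is TRUE because Paul is a knight.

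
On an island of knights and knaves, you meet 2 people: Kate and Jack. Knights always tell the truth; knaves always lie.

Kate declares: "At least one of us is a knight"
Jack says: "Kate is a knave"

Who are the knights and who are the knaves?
Kate is a knight.
Jack is a knave.

Verification:
- Kate (knight) says "At least one of us is a knight" - this is TRUE because Kate is a knight.
- Jack (knave) says "Kate is a knave" - this is FALSE (a lie) because Kate is a knight.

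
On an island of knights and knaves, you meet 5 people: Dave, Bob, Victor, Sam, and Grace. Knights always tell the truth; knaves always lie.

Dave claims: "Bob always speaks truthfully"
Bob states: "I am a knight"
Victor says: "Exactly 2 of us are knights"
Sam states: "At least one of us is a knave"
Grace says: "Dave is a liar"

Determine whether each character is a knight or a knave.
Dave is a knight.
Bob is a knight.
Victor is a knave.
Sam is a knight.
Grace is a knave.

Verification:
- Dave (knight) says "Bob always speaks truthfully" - this is TRUE because Bob is a knight.
- Bob (knight) says "I am a knight" - this is TRUE because Bob is a knight.
- Victor (knave) says "Exactly 2 of us are knights" - this is FALSE (a lie) because there are 3 knights.
- Sam (knight) says "At least one of us is a knave" - this is TRUE because Victor and Grace are knaves.
- Grace (knave) says "Dave is a liar" - this is FALSE (a lie) because Dave is a knight.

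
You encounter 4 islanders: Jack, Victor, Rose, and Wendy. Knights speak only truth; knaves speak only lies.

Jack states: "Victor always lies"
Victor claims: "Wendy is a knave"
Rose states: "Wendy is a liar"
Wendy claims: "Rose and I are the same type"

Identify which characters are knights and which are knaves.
Jack is a knave.
Victor is a knight.
Rose is a knight.
Wendy is a knave.

Verification:
- Jack (knave) says "Victor always lies" - this is FALSE (a lie) because Victor is a knight.
- Victor (knight) says "Wendy is a knave" - this is TRUE because Wendy is a knave.
- Rose (knight) says "Wendy is a liar" - this is TRUE because Wendy is a knave.
- Wendy (knave) says "Rose and I are the same type" - this is FALSE (a lie) because Wendy is a knave and Rose is a knight.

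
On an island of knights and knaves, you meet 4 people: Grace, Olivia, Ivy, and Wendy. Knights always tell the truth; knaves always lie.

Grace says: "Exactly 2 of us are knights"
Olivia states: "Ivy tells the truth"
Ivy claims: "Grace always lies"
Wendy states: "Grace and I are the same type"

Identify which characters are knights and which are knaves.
Grace is a knight.
Olivia is a knave.
Ivy is a knave.
Wendy is a knight.

Verification:
- Grace (knight) says "Exactly 2 of us are knights" - this is TRUE because there are 2 knights.
- Olivia (knave) says "Ivy tells the truth" - this is FALSE (a lie) because Ivy is a knave.
- Ivy (knave) says "Grace always lies" - this is FALSE (a lie) because Grace is a knight.
- Wendy (knight) says "Grace and I are the same type" - this is TRUE because Wendy is a knight and Grace is a knight.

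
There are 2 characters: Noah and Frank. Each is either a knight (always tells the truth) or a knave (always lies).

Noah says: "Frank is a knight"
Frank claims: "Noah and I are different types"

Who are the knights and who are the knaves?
Noah is a knave.
Frank is a knave.

Verification:
- Noah (knave) says "Frank is a knight" - this is FALSE (a lie) because Frank is a knave.
- Frank (knave) says "Noah and I are different types" - this is FALSE (a lie) because Frank is a knave and Noah is a knave.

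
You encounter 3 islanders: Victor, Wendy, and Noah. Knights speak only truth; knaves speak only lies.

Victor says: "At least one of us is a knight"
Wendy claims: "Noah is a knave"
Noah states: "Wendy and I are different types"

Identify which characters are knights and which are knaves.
Victor is a knight.
Wendy is a knave.
Noah is a knight.

Verification:
- Victor (knight) says "At least one of us is a knight" - this is TRUE because Victor and Noah are knights.
- Wendy (knave) says "Noah is a knave" - this is FALSE (a lie) because Noah is a knight.
- Noah (knight) says "Wendy and I are different types" - this is TRUE because Noah is a knight and Wendy is a knave.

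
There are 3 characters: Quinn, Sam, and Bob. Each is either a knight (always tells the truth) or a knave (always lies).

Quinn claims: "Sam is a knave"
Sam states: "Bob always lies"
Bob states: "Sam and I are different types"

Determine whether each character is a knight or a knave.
Quinn is a knight.
Sam is a knave.
Bob is a knight.

Verification:
- Quinn (knight) says "Sam is a knave" - this is TRUE because Sam is a knave.
- Sam (knave) says "Bob always lies" - this is FALSE (a lie) because Bob is a knight.
- Bob (knight) says "Sam and I are different types" - this is TRUE because Bob is a knight and Sam is a knave.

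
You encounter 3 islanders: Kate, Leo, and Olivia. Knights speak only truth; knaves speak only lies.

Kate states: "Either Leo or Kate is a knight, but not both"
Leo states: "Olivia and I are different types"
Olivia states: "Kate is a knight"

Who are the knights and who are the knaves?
Kate is a knave.
Leo is a knave.
Olivia is a knave.

Verification:
- Kate (knave) says "Either Leo or Kate is a knight, but not both" - this is FALSE (a lie) because Leo is a knave and Kate is a knave.
- Leo (knave) says "Olivia and I are different types" - this is FALSE (a lie) because Leo is a knave and Olivia is a knave.
- Olivia (knave) says "Kate is a knight" - this is FALSE (a lie) because Kate is a knave.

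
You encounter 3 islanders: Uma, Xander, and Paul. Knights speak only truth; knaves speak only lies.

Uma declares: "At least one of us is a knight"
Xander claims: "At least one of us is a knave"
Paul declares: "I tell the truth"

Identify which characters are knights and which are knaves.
Uma is a knight.
Xander is a knight.
Paul is a knave.

Verification:
- Uma (knight) says "At least one of us is a knight" - this is TRUE because Uma and Xander are knights.
- Xander (knight) says "At least one of us is a knave" - this is TRUE because Paul is a knave.
- Paul (knave) says "I tell the truth" - this is FALSE (a lie) because Paul is a knave.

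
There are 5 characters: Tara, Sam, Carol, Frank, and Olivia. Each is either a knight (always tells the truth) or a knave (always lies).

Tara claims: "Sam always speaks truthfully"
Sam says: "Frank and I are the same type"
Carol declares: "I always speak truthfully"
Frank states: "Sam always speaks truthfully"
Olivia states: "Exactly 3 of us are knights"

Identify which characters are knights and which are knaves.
Tara is a knight.
Sam is a knight.
Carol is a knight.
Frank is a knight.
Olivia is a knave.

Verification:
- Tara (knight) says "Sam always speaks truthfully" - this is TRUE because Sam is a knight.
- Sam (knight) says "Frank and I are the same type" - this is TRUE because Sam is a knight and Frank is a knight.
- Carol (knight) says "I always speak truthfully" - this is TRUE because Carol is a knight.
- Frank (knight) says "Sam always speaks truthfully" - this is TRUE because Sam is a knight.
- Olivia (knave) says "Exactly 3 of us are knights" - this is FALSE (a lie) because there are 4 knights.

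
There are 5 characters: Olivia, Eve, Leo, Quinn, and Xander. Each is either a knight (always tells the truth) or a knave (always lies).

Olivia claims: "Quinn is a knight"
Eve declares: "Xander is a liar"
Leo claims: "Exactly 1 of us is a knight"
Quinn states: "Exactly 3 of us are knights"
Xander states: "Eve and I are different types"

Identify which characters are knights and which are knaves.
Olivia is a knight.
Eve is a knave.
Leo is a knave.
Quinn is a knight.
Xander is a knight.

Verification:
- Olivia (knight) says "Quinn is a knight" - this is TRUE because Quinn is a knight.
- Eve (knave) says "Xander is a liar" - this is FALSE (a lie) because Xander is a knight.
- Leo (knave) says "Exactly 1 of us is a knight" - this is FALSE (a lie) because there are 3 knights.
- Quinn (knight) says "Exactly 3 of us are knights" - this is TRUE because there are 3 knights.
- Xander (knight) says "Eve and I are different types" - this is TRUE because Xander is a knight and Eve is a knave.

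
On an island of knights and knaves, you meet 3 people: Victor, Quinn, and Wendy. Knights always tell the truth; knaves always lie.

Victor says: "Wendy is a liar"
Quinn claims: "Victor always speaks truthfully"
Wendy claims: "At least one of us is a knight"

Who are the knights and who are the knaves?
Victor is a knave.
Quinn is a knave.
Wendy is a knight.

Verification:
- Victor (knave) says "Wendy is a liar" - this is FALSE (a lie) because Wendy is a knight.
- Quinn (knave) says "Victor always speaks truthfully" - this is FALSE (a lie) because Victor is a knave.
- Wendy (knight) says "At least one of us is a knight" - this is TRUE because Wendy is a knight.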